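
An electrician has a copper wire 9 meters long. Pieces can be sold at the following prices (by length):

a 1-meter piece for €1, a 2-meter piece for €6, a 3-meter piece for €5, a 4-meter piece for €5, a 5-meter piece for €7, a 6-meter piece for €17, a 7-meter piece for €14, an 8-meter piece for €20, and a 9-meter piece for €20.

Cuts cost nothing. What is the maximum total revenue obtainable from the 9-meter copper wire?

25

Consider every possible first cut. best[k] is the best of p[i]+best[k−i] over all sellable i≤k.
best[1] = 1
best[2] = max(1+1, 6+0) = 6
best[3] = max(1+6, 6+1, 5+0) = 7
best[4] = max(1+7, 6+6, 5+1, 5+0) = 12
best[5] = max(1+12, 6+7, 5+6, 5+1, 7+0) = 13
best[6] = max(1+13, 6+12, 5+7, 5+6, 7+1, 17+0) = 18
best[7] = max(1+18, 6+13, 5+12, …, 17+1, 14+0) = 19
best[8] = max(1+19, 6+18, 5+13, …, 14+1, 20+0) = 24
best[9] = max(1+24, 6+19, 5+18, …, 20+1, 20+0) = 25
One optimal cutting: 2 + 2 + 2 + 2 + 1 → €6 + €6 + €6 + €6 + €1 = €25.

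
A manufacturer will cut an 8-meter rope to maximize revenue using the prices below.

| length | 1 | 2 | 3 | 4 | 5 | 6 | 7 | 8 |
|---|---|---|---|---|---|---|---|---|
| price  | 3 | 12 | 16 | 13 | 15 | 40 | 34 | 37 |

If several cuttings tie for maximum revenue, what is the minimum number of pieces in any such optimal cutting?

Let r[k] be the best obtainable value from length k. For each k, try every first piece i and keep the best of price[i] + r[k−i].
r[1] = 3
r[2] = max(3+3, 12+0) = 12
r[3] = max(3+12, 12+3, 16+0) = 16
r[4] = max(3+16, 12+12, 16+3, 13+0) = 24
r[5] = max(3+24, 12+16, 16+12, 13+3, 15+0) = 28
r[6] = max(3+28, 12+24, 16+16, 13+12, 15+3, 40+0) = 40
r[7] = max(3+40, 12+28, 16+24, …, 40+3, 34+0) = 43
r[8] = max(3+43, 12+40, 16+28, …, 34+3, 37+0) = 52
Maximum revenue is €52.
Now minimize piece count subject to staying optimal: for each k, pieces[k] = 1 + min over i with p[i]+r[k−i]=r[k] of pieces[k−i].
pieces[5] = 2
pieces[6] = 1
pieces[7] = 2
pieces[8] = 2

2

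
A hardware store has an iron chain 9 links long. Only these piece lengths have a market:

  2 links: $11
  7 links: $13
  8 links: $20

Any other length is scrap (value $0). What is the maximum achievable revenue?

44

Consider every possible first cut. r[k] is the best of p[i]+r[k−i] over all sellable i≤k.
r[1] = 0
r[2] = 11
r[3] = 11
r[4] = 22  (first piece 2, then r[2]=11)
r[5] = 22
r[6] = 33  (first piece 2, then r[4]=22)
r[7] = 33
r[8] = 44  (first piece 2, then r[6]=33)
r[9] = 44
One optimal cutting: pieces 2 + 2 + 2 + 2 with 1 link of scrap → $44.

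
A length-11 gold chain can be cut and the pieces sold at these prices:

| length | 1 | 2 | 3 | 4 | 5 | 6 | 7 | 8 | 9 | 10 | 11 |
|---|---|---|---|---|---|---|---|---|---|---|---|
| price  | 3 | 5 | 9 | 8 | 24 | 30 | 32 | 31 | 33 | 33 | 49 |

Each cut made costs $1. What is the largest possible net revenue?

53

Consider every possible first cut. net[k] is the best of p[i]+net[k−i] over all sellable i≤k, charging 1 whenever i<k.
net[1] = 3
net[2] = max(3+3-1, 5+0) = 5
net[3] = max(3+5-1, 5+3-1, 9+0) = 9
net[4] = max(3+9-1, 5+5-1, 9+3-1, 8+0) = 11
net[5] = max(3+11-1, 5+9-1, 9+5-1, 8+3-1, 24+0) = 24
net[6] = max(3+24-1, 5+11-1, 9+9-1, 8+5-1, 24+3-1, 30+0) = 30
net[7] = max(3+30-1, 5+24-1, 9+11-1, …, 30+3-1, 32+0) = 32
net[8] = max(3+32-1, 5+30-1, 9+24-1, …, 32+3-1, 31+0) = 34
net[9] = max(3+34-1, 5+32-1, 9+30-1, …, 31+3-1, 33+0) = 38
net[10] = max(3+38-1, 5+34-1, 9+32-1, …, 33+3-1, 33+0) = 47
net[11] = max(3+47-1, 5+38-1, 9+34-1, …, 33+3-1, 49+0) = 53
One optimal plan: pieces 6 + 5 (1 cut) → $54 − $1 = $53.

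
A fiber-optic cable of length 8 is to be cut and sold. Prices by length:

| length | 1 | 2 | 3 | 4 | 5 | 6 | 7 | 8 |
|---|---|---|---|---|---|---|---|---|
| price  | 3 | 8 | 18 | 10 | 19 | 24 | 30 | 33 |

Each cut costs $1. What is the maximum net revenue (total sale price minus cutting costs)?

Let r[k] be the best obtainable value from length k. For each k, try every first piece i and keep the best of price[i] + r[k−i] minus the 1 cut fee when i<k.
r[1] = 3
r[2] = 8
r[3] = 18
r[4] = 20  (first piece 1, then r[3]=18)
r[5] = 25  (first piece 2, then r[3]=18)
r[6] = 35  (first piece 3, then r[3]=18)
r[7] = 37  (first piece 1, then r[6]=35)
r[8] = 42  (first piece 2, then r[6]=35)
One optimal plan: pieces 3 + 3 + 2 (2 cuts) → $44 − $2 = $42.

42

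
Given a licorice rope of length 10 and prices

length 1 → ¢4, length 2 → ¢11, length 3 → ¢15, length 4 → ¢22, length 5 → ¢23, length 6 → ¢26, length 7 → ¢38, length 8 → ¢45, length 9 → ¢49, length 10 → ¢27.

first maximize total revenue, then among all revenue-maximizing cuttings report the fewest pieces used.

Let r[k] be the best obtainable value from length k. For each k, try every first piece i and keep the best of price[i] + r[k−i].
r[1] = 4
r[2] = max(4+4, 11+0) = 11
r[3] = max(4+11, 11+4, 15+0) = 15
r[4] = max(4+15, 11+11, 15+4, 22+0) = 22
r[5] = max(4+22, 11+15, 15+11, 22+4, 23+0) = 26
r[6] = max(4+26, 11+22, 15+15, 22+11, 23+4, 26+0) = 33
r[7] = max(4+33, 11+26, 15+22, …, 26+4, 38+0) = 38
r[8] = max(4+38, 11+33, 15+26, …, 38+4, 45+0) = 45
r[9] = max(4+45, 11+38, 15+33, …, 45+4, 49+0) = 49
r[10] = max(4+49, 11+45, 15+38, …, 49+4, 27+0) = 56
Maximum revenue is ¢56.
Now minimize piece count subject to staying optimal: for each k, pieces[k] = 1 + min over i with p[i]+r[k−i]=r[k] of pieces[k−i].
pieces[7] = 1
pieces[8] = 1
pieces[9] = 1
pieces[10] = 2

2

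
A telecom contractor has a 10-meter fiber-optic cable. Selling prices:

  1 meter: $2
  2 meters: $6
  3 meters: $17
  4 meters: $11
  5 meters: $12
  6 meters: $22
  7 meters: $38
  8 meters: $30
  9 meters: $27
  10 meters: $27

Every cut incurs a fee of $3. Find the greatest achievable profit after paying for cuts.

52

Consider every possible first cut. r[k] is the best of p[i]+r[k−i] over all sellable i≤k, charging 3 whenever i<k.
r[1] = 2
r[2] = 6
r[3] = 17
r[4] = 16  (first piece 1, then r[3]=17)
r[5] = 20  (first piece 2, then r[3]=17)
r[6] = 31  (first piece 3, then r[3]=17)
r[7] = 38
r[8] = 37  (first piece 1, then r[7]=38)
r[9] = 45  (first piece 3, then r[6]=31)
r[10] = 52  (first piece 3, then r[7]=38)
One optimal plan: pieces 7 + 3 (1 cut) → $55 − $3 = $52.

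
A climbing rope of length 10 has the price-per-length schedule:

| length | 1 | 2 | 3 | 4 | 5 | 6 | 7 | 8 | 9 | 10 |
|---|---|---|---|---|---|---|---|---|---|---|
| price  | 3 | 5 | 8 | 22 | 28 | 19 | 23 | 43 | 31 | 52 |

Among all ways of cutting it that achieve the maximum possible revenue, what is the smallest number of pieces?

2

Let r[k] be the best obtainable value from length k. For each k, try every first piece i and keep the best of price[i] + r[k−i].
r[1] = 3
r[2] = max(3+3, 5+0) = 6
r[3] = max(3+6, 5+3, 8+0) = 9
r[4] = max(3+9, 5+6, 8+3, 22+0) = 22
r[5] = max(3+22, 5+9, 8+6, 22+3, 28+0) = 28
r[6] = max(3+28, 5+22, 8+9, 22+6, 28+3, 19+0) = 31
r[7] = max(3+31, 5+28, 8+22, …, 19+3, 23+0) = 34
r[8] = max(3+34, 5+31, 8+28, …, 23+3, 43+0) = 44
r[9] = max(3+44, 5+34, 8+31, …, 43+3, 31+0) = 50
r[10] = max(3+50, 5+44, 8+34, …, 31+3, 52+0) = 56
Maximum revenue is €56.
Now minimize piece count subject to staying optimal: for each k, pieces[k] = 1 + min over i with p[i]+r[k−i]=r[k] of pieces[k−i].
pieces[7] = 3
pieces[8] = 2
pieces[9] = 2
pieces[10] = 2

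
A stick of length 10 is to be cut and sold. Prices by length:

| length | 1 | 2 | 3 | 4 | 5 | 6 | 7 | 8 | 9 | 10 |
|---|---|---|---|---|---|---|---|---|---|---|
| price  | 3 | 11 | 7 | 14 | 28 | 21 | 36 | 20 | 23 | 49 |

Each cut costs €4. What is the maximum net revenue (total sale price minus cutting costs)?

52

Build v[k] bottom-up: v[k] = max over allowed piece i of (p[i] + v[k−i]) − 4 per cut.
v[1] = 3
v[2] = max(3+3-4, 11+0) = 11
v[3] = max(3+11-4, 11+3-4, 7+0) = 10
v[4] = max(3+10-4, 11+11-4, 7+3-4, 14+0) = 18
v[5] = max(3+18-4, 11+10-4, 7+11-4, 14+3-4, 28+0) = 28
v[6] = max(3+28-4, 11+18-4, 7+10-4, 14+11-4, 28+3-4, 21+0) = 27
v[7] = max(3+27-4, 11+28-4, 7+18-4, …, 21+3-4, 36+0) = 36
v[8] = max(3+36-4, 11+27-4, 7+28-4, …, 36+3-4, 20+0) = 35
v[9] = max(3+35-4, 11+36-4, 7+27-4, …, 20+3-4, 23+0) = 43
v[10] = max(3+43-4, 11+35-4, 7+36-4, …, 23+3-4, 49+0) = 52
One optimal plan: pieces 5 + 5 (1 cut) → €56 − €4 = €52.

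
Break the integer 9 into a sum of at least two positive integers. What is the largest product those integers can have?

27

Let g[k] be the best product for length k (with at least one cut). For each first piece i, the rest contributes max(k−i, g[k−i]).
g[2] = 1×max(1,0) = 1×1 = 1
g[3] = 1×max(2,1) = 1×2 = 2
g[4] = 2×max(2,1) = 2×2 = 4
g[5] = 2×max(3,2) = 2×3 = 6
g[6] = 3×max(3,2) = 3×3 = 9
g[7] = 2×max(5,6) = 2×6 = 12
g[8] = 2×max(6,9) = 2×9 = 18
g[9] = 3×max(6,9) = 3×9 = 27
One optimal split: 3 + 3 + 3; product 3×3×3 = 27.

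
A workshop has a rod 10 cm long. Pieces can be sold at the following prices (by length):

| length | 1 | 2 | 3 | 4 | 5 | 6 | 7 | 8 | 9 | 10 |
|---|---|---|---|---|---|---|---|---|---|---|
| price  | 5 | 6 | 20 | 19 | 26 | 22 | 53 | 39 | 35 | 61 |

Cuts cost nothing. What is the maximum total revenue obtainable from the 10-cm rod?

Consider every possible first cut. best[k] is the best of p[i]+best[k−i] over all sellable i≤k.
best[1] = 5
best[2] = max(5+5, 6+0) = 10
best[3] = max(5+10, 6+5, 20+0) = 20
best[4] = max(5+20, 6+10, 20+5, 19+0) = 25
best[5] = max(5+25, 6+20, 20+10, 19+5, 26+0) = 30
best[6] = max(5+30, 6+25, 20+20, 19+10, 26+5, 22+0) = 40
best[7] = max(5+40, 6+30, 20+25, …, 22+5, 53+0) = 53
best[8] = max(5+53, 6+40, 20+30, …, 53+5, 39+0) = 58
best[9] = max(5+58, 6+53, 20+40, …, 39+5, 35+0) = 63
best[10] = max(5+63, 6+58, 20+53, …, 35+5, 61+0) = 73
One optimal cutting: 7 + 3 → €53 + €20 = €73.

73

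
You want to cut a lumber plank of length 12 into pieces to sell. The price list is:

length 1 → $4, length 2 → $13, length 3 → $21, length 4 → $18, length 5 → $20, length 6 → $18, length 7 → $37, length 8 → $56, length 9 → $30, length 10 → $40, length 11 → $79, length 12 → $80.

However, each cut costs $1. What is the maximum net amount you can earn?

Build r[k] bottom-up: r[k] = max over allowed piece i of (p[i] + r[k−i]) − 1 per cut.
r[1] = 4
r[2] = 13
r[3] = 21
r[4] = 25  (first piece 2, then r[2]=13)
r[5] = 33  (first piece 2, then r[3]=21)
r[6] = 41  (first piece 3, then r[3]=21)
r[7] = 45  (first piece 2, then r[5]=33)
r[8] = 56
r[9] = 61  (first piece 3, then r[6]=41)
r[10] = 68  (first piece 2, then r[8]=56)
r[11] = 79
r[12] = 82  (first piece 1, then r[11]=79)
One optimal plan: pieces 11 + 1 (1 cut) → $83 − $1 = $82.

82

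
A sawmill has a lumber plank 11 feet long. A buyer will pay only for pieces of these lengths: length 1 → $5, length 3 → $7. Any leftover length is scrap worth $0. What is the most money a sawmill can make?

55

Let r[k] be the best obtainable value from length k. For each k, try every first piece i and keep the best of price[i] + r[k−i].
r[1] = 5
r[2] = 10  (first piece 1, then r[1]=5)
r[3] = 15  (first piece 1, then r[2]=10)
r[4] = 20  (first piece 1, then r[3]=15)
r[5] = 25  (first piece 1, then r[4]=20)
r[6] = 30  (first piece 1, then r[5]=25)
r[7] = 35  (first piece 1, then r[6]=30)
r[8] = 40  (first piece 1, then r[7]=35)
r[9] = 45  (first piece 1, then r[8]=40)
r[10] = 50  (first piece 1, then r[9]=45)
r[11] = 55  (first piece 1, then r[10]=50)
One optimal cutting: 1 + 1 + 1 + 1 + 1 + 1 + 1 + 1 + 1 + 1 + 1 → $55.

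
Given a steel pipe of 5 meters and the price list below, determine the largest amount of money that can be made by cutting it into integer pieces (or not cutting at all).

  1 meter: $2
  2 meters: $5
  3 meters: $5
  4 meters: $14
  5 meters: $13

16

Let v[k] be the best obtainable value from length k. For each k, try every first piece i and keep the best of price[i] + v[k−i].
v[1] = 2
v[2] = 5
v[3] = 7  (first piece 1, then v[2]=5)
v[4] = 14
v[5] = 16  (first piece 1, then v[4]=14)
One optimal cutting: 4 + 1 → $14 + $2 = $16.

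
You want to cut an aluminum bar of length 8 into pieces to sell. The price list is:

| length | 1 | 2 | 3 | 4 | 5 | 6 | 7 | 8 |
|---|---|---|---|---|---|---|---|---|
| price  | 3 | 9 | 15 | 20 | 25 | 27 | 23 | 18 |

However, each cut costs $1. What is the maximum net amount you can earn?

39

Let v[k] be the best obtainable value from length k. For each k, try every first piece i and keep the best of price[i] + v[k−i] minus the 1 cut fee when i<k.
v[1] = 3
v[2] = 9
v[3] = 15
v[4] = 20
v[5] = 25
v[6] = 29  (first piece 3, then v[3]=15)
v[7] = 34  (first piece 3, then v[4]=20)
v[8] = 39  (first piece 3, then v[5]=25)
One optimal plan: pieces 5 + 3 (1 cut) → $40 − $1 = $39.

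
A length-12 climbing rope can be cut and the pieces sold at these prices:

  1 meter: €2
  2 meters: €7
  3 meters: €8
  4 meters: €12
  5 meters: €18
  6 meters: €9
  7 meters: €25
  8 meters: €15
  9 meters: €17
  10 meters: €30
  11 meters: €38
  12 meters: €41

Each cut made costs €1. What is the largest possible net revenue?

42

Build r[k] bottom-up: r[k] = max over allowed piece i of (p[i] + r[k−i]) − 1 per cut.
r[1] = 2
r[2] = max(2+2-1, 7+0) = 7
r[3] = max(2+7-1, 7+2-1, 8+0) = 8
r[4] = max(2+8-1, 7+7-1, 8+2-1, 12+0) = 13
r[5] = max(2+13-1, 7+8-1, 8+7-1, 12+2-1, 18+0) = 18
r[6] = max(2+18-1, 7+13-1, 8+8-1, 12+7-1, 18+2-1, 9+0) = 19
r[7] = max(2+19-1, 7+18-1, 8+13-1, …, 9+2-1, 25+0) = 25
r[8] = max(2+25-1, 7+19-1, 8+18-1, …, 25+2-1, 15+0) = 26
r[9] = max(2+26-1, 7+25-1, 8+19-1, …, 15+2-1, 17+0) = 31
r[10] = max(2+31-1, 7+26-1, 8+25-1, …, 17+2-1, 30+0) = 35
r[11] = max(2+35-1, 7+31-1, 8+26-1, …, 30+2-1, 38+0) = 38
r[12] = max(2+38-1, 7+35-1, 8+31-1, …, 38+2-1, 41+0) = 42
One optimal plan: pieces 7 + 5 (1 cut) → €43 − €1 = €42.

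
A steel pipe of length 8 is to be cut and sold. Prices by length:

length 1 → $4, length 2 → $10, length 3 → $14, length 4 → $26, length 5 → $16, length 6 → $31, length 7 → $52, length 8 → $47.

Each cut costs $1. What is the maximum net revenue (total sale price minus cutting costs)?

Build v[k] bottom-up: v[k] = max over allowed piece i of (p[i] + v[k−i]) − 1 per cut.
v[1] = 4
v[2] = 10
v[3] = 14
v[4] = 26
v[5] = 29  (first piece 1, then v[4]=26)
v[6] = 35  (first piece 2, then v[4]=26)
v[7] = 52
v[8] = 55  (first piece 1, then v[7]=52)
One optimal plan: pieces 7 + 1 (1 cut) → $56 − $1 = $55.

55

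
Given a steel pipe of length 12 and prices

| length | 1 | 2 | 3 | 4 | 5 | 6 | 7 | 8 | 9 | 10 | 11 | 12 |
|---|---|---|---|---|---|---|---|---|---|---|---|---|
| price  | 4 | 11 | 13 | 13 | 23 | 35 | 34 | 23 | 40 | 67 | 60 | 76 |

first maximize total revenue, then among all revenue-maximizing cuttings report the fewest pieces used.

2

Build r[k] bottom-up: r[k] = max over allowed piece i of (p[i] + r[k−i]).
r[1] = 4
r[2] = max(4+4, 11+0) = 11
r[3] = max(4+11, 11+4, 13+0) = 15
r[4] = max(4+15, 11+11, 13+4, 13+0) = 22
r[5] = max(4+22, 11+15, 13+11, 13+4, 23+0) = 26
r[6] = max(4+26, 11+22, 13+15, 13+11, 23+4, 35+0) = 35
r[7] = max(4+35, 11+26, 13+22, …, 35+4, 34+0) = 39
r[8] = max(4+39, 11+35, 13+26, …, 34+4, 23+0) = 46
r[9] = max(4+46, 11+39, 13+35, …, 23+4, 40+0) = 50
r[10] = max(4+50, 11+46, 13+39, …, 40+4, 67+0) = 67
r[11] = max(4+67, 11+50, 13+46, …, 67+4, 60+0) = 71
r[12] = max(4+71, 11+67, 13+50, …, 60+4, 76+0) = 78
Maximum revenue is $78.
Now minimize piece count subject to staying optimal: for each k, pieces[k] = 1 + min over i with p[i]+r[k−i]=r[k] of pieces[k−i].
pieces[9] = 3
pieces[10] = 1
pieces[11] = 2
pieces[12] = 2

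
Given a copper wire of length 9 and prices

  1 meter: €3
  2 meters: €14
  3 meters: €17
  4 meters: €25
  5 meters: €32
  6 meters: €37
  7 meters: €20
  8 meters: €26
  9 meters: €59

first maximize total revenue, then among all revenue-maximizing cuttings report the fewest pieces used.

Let r[k] be the best obtainable value from length k. For each k, try every first piece i and keep the best of price[i] + r[k−i].
r[1] = 3
r[2] = max(3+3, 14+0) = 14
r[3] = max(3+14, 14+3, 17+0) = 17
r[4] = max(3+17, 14+14, 17+3, 25+0) = 28
r[5] = max(3+28, 14+17, 17+14, 25+3, 32+0) = 32
r[6] = max(3+32, 14+28, 17+17, 25+14, 32+3, 37+0) = 42
r[7] = max(3+42, 14+32, 17+28, …, 37+3, 20+0) = 46
r[8] = max(3+46, 14+42, 17+32, …, 20+3, 26+0) = 56
r[9] = max(3+56, 14+46, 17+42, …, 26+3, 59+0) = 60
Maximum revenue is €60.
Now minimize piece count subject to staying optimal: for each k, pieces[k] = 1 + min over i with p[i]+r[k−i]=r[k] of pieces[k−i].
pieces[6] = 3
pieces[7] = 2
pieces[8] = 4
pieces[9] = 3

3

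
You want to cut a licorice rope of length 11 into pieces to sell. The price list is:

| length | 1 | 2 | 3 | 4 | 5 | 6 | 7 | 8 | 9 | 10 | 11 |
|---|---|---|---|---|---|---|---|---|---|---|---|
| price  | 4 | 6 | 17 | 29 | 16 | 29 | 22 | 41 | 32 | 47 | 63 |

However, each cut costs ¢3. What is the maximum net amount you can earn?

69

Let v[k] be the best obtainable value from length k. For each k, try every first piece i and keep the best of price[i] + v[k−i] minus the 3 cut fee when i<k.
v[1] = 4
v[2] = max(4+4-3, 6+0) = 6
v[3] = max(4+6-3, 6+4-3, 17+0) = 17
v[4] = max(4+17-3, 6+6-3, 17+4-3, 29+0) = 29
v[5] = max(4+29-3, 6+17-3, 17+6-3, 29+4-3, 16+0) = 30
v[6] = max(4+30-3, 6+29-3, 17+17-3, 29+6-3, 16+4-3, 29+0) = 32
v[7] = max(4+32-3, 6+30-3, 17+29-3, …, 29+4-3, 22+0) = 43
v[8] = max(4+43-3, 6+32-3, 17+30-3, …, 22+4-3, 41+0) = 55
v[9] = max(4+55-3, 6+43-3, 17+32-3, …, 41+4-3, 32+0) = 56
v[10] = max(4+56-3, 6+55-3, 17+43-3, …, 32+4-3, 47+0) = 58
v[11] = max(4+58-3, 6+56-3, 17+55-3, …, 47+4-3, 63+0) = 69
One optimal plan: pieces 4 + 4 + 3 (2 cuts) → ¢75 − ¢6 = ¢69.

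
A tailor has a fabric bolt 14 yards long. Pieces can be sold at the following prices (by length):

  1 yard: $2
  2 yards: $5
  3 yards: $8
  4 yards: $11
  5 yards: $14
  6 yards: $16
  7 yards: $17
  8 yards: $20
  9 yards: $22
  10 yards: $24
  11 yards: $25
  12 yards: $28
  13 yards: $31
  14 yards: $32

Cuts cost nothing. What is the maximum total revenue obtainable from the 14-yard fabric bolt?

39

Let v[k] be the best obtainable value from length k. For each k, try every first piece i and keep the best of price[i] + v[k−i].
v[1] = 2
v[2] = 5
v[3] = 8
v[4] = 11
v[5] = 14
v[6] = 16  (first piece 1, then v[5]=14)
v[7] = 19  (first piece 2, then v[5]=14)
v[8] = 22  (first piece 3, then v[5]=14)
v[9] = 25  (first piece 4, then v[5]=14)
v[10] = 28  (first piece 5, then v[5]=14)
v[11] = 30  (first piece 1, then v[10]=28)
v[12] = 33  (first piece 2, then v[10]=28)
v[13] = 36  (first piece 3, then v[10]=28)
v[14] = 39  (first piece 4, then v[10]=28)
One optimal cutting: 5 + 5 + 4 → $14 + $14 + $11 = $39.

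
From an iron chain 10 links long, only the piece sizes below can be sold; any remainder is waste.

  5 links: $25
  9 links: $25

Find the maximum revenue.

Consider every possible first cut. f[k] is the best of p[i]+f[k−i] over all sellable i≤k.
f[1] = 0
f[2] = 0
f[3] = 0
f[4] = 0
f[5] = 25
f[6] = 25
f[7] = 25
f[8] = 25
f[9] = 25
f[10] = 50  (first piece 5, then f[5]=25)
One optimal cutting: 5 + 5 → $50.

50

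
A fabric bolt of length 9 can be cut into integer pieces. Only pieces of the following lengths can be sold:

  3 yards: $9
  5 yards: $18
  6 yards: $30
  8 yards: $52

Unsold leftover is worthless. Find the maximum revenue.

Build r[k] bottom-up: r[k] = max over allowed piece i of (p[i] + r[k−i]).
r[1] = 0
r[2] = 0
r[3] = 9
r[4] = 9
r[5] = max(9+0, 18+0) = 18
r[6] = max(9+9, 18+0, 30+0) = 30
r[7] = max(9+9, 18+0, 30+0) = 30
r[8] = max(9+18, 18+9, 30+0, 52+0) = 52
r[9] = max(9+30, 18+9, 30+9, 52+0) = 52
One optimal cutting: pieces 8 with 1 yard of scrap → $52.

52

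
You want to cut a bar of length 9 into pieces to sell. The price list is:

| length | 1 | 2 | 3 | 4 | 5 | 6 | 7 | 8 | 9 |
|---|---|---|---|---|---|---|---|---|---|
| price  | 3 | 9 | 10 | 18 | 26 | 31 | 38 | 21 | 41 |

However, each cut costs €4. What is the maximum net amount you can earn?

Build r[k] bottom-up: r[k] = max over allowed piece i of (p[i] + r[k−i]) − 4 per cut.
r[1] = 3
r[2] = max(3+3-4, 9+0) = 9
r[3] = max(3+9-4, 9+3-4, 10+0) = 10
r[4] = max(3+10-4, 9+9-4, 10+3-4, 18+0) = 18
r[5] = max(3+18-4, 9+10-4, 10+9-4, 18+3-4, 26+0) = 26
r[6] = max(3+26-4, 9+18-4, 10+10-4, 18+9-4, 26+3-4, 31+0) = 31
r[7] = max(3+31-4, 9+26-4, 10+18-4, …, 31+3-4, 38+0) = 38
r[8] = max(3+38-4, 9+31-4, 10+26-4, …, 38+3-4, 21+0) = 37
r[9] = max(3+37-4, 9+38-4, 10+31-4, …, 21+3-4, 41+0) = 43
One optimal plan: pieces 7 + 2 (1 cut) → €47 − €4 = €43.

43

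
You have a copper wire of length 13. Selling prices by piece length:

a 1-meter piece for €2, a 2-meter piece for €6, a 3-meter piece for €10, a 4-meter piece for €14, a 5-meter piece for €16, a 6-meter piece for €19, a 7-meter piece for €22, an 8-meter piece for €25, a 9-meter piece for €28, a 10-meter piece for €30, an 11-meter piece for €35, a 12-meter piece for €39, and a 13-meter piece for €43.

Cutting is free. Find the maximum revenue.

44

Build R[k] bottom-up: R[k] = max over allowed piece i of (p[i] + R[k−i]).
R[1] = 2
R[2] = 6
R[3] = 10
R[4] = 14
R[5] = 16  (first piece 1, then R[4]=14)
R[6] = 20  (first piece 2, then R[4]=14)
R[7] = 24  (first piece 3, then R[4]=14)
R[8] = 28  (first piece 4, then R[4]=14)
R[9] = 30  (first piece 1, then R[8]=28)
R[10] = 34  (first piece 2, then R[8]=28)
R[11] = 38  (first piece 3, then R[8]=28)
R[12] = 42  (first piece 4, then R[8]=28)
R[13] = 44  (first piece 1, then R[12]=42)
One optimal cutting: 4 + 4 + 4 + 1 → €14 + €14 + €14 + €2 = €44.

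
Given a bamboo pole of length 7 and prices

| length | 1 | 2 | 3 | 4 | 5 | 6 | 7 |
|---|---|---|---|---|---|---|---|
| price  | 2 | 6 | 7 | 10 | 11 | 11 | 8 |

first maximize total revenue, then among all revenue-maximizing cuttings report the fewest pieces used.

Let r[k] be the best obtainable value from length k. For each k, try every first piece i and keep the best of price[i] + r[k−i].
r[1] = 2
r[2] = max(2+2, 6+0) = 6
r[3] = max(2+6, 6+2, 7+0) = 8
r[4] = max(2+8, 6+6, 7+2, 10+0) = 12
r[5] = max(2+12, 6+8, 7+6, 10+2, 11+0) = 14
r[6] = max(2+14, 6+12, 7+8, 10+6, 11+2, 11+0) = 18
r[7] = max(2+18, 6+14, 7+12, …, 11+2, 8+0) = 20
Maximum revenue is $20.
Now minimize piece count subject to staying optimal: for each k, pieces[k] = 1 + min over i with p[i]+r[k−i]=r[k] of pieces[k−i].
pieces[4] = 2
pieces[5] = 3
pieces[6] = 3
pieces[7] = 4

4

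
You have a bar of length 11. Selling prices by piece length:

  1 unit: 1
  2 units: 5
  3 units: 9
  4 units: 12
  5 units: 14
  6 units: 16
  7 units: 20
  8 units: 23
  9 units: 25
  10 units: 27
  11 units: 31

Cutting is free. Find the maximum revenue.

Let v[k] be the best obtainable value from length k. For each k, try every first piece i and keep the best of price[i] + v[k−i].
v[1] = 1
v[2] = max(1+1, 5+0) = 5
v[3] = max(1+5, 5+1, 9+0) = 9
v[4] = max(1+9, 5+5, 9+1, 12+0) = 12
v[5] = max(1+12, 5+9, 9+5, 12+1, 14+0) = 14
v[6] = max(1+14, 5+12, 9+9, 12+5, 14+1, 16+0) = 18
v[7] = max(1+18, 5+14, 9+12, …, 16+1, 20+0) = 21
v[8] = max(1+21, 5+18, 9+14, …, 20+1, 23+0) = 24
v[9] = max(1+24, 5+21, 9+18, …, 23+1, 25+0) = 27
v[10] = max(1+27, 5+24, 9+21, …, 25+1, 27+0) = 30
v[11] = max(1+30, 5+27, 9+24, …, 27+1, 31+0) = 33
One optimal cutting: 4 + 4 + 3 → 12 + 12 + 9 = 33.

33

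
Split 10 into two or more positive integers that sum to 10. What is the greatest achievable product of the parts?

Define prod[k] = max over 1≤i<k of i · max(k−i, prod[k−i]); the inner max lets the remainder stay uncut if that's better.
Small cases: prod[2]=1, prod[3]=2, prod[4]=4.
prod[5] = max(1*4, 2*3, 3*2, 4*1) = 6
prod[6] = max(1*6, 2*4, 3*3, 4*2, 5*1) = 9
prod[7] = max(1*9, 2*6, 3*4, 4*3, 5*2, 6*1) = 12
prod[8] = max(1*12, 2*9, 3*6, …, 6*2, 7*1) = 18
prod[9] = max(1*18, 2*12, 3*9, …, 7*2, 8*1) = 27
prod[10] = max(1*27, 2*18, 3*12, …, 8*2, 9*1) = 36
One optimal split: 3 + 3 + 2 + 2; product 3*3*2*2 = 36.

36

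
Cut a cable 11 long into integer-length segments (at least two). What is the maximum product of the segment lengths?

Let prod[k] be the best product for length k (with at least one cut). For each first piece i, the rest contributes max(k−i, prod[k−i]).
prod[2] = 1·max(1,0) = 1·1 = 1
prod[3] = 1·max(2,1) = 1·2 = 2
prod[4] = 2·max(2,1) = 2·2 = 4
prod[5] = 2·max(3,2) = 2·3 = 6
prod[6] = 3·max(3,2) = 3·3 = 9
prod[7] = 2·max(5,6) = 2·6 = 12
prod[8] = 2·max(6,9) = 2·9 = 18
prod[9] = 3·max(6,9) = 3·9 = 27
prod[10] = 2·max(8,18) = 2·18 = 36
prod[11] = 2·max(9,27) = 2·27 = 54
One optimal split: 3 + 3 + 3 + 2; product 3·3·3·2 = 54.

54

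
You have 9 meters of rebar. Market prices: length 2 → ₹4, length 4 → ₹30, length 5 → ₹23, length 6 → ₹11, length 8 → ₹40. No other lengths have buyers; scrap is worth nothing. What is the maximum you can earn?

Build r[k] bottom-up: r[k] = max over allowed piece i of (p[i] + r[k−i]).
r[1] = 0
r[2] = 4
r[3] = 4
r[4] = 30
r[5] = 30
r[6] = 34  (first piece 2, then r[4]=30)
r[7] = 34
r[8] = 60  (first piece 4, then r[4]=30)
r[9] = 60
One optimal cutting: pieces 4 + 4 with 1 meter of scrap → ₹60.

60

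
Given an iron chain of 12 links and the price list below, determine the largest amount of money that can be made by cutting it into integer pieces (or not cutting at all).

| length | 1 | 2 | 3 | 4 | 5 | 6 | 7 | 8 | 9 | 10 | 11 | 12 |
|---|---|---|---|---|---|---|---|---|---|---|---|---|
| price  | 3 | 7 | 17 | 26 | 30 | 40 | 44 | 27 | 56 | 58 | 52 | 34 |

80

Build r[k] bottom-up: r[k] = max over allowed piece i of (p[i] + r[k−i]).
r[1] = 3
r[2] = max(3+3, 7+0) = 7
r[3] = max(3+7, 7+3, 17+0) = 17
r[4] = max(3+17, 7+7, 17+3, 26+0) = 26
r[5] = max(3+26, 7+17, 17+7, 26+3, 30+0) = 30
r[6] = max(3+30, 7+26, 17+17, 26+7, 30+3, 40+0) = 40
r[7] = max(3+40, 7+30, 17+26, …, 40+3, 44+0) = 44
r[8] = max(3+44, 7+40, 17+30, …, 44+3, 27+0) = 52
r[9] = max(3+52, 7+44, 17+40, …, 27+3, 56+0) = 57
r[10] = max(3+57, 7+52, 17+44, …, 56+3, 58+0) = 66
r[11] = max(3+66, 7+57, 17+52, …, 58+3, 52+0) = 70
r[12] = max(3+70, 7+66, 17+57, …, 52+3, 34+0) = 80
One optimal cutting: 6 + 6 → $40 + $40 = $80.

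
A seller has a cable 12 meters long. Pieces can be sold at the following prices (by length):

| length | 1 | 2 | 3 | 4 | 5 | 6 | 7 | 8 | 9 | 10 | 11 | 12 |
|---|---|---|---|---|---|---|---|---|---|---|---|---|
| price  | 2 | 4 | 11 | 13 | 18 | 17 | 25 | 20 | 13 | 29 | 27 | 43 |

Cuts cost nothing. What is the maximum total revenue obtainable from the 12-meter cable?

Consider every possible first cut. r[k] is the best of p[i]+r[k−i] over all sellable i≤k.
r[1] = 2
r[2] = max(2+2, 4+0) = 4
r[3] = max(2+4, 4+2, 11+0) = 11
r[4] = max(2+11, 4+4, 11+2, 13+0) = 13
r[5] = max(2+13, 4+11, 11+4, 13+2, 18+0) = 18
r[6] = max(2+18, 4+13, 11+11, 13+4, 18+2, 17+0) = 22
r[7] = max(2+22, 4+18, 11+13, …, 17+2, 25+0) = 25
r[8] = max(2+25, 4+22, 11+18, …, 25+2, 20+0) = 29
r[9] = max(2+29, 4+25, 11+22, …, 20+2, 13+0) = 33
r[10] = max(2+33, 4+29, 11+25, …, 13+2, 29+0) = 36
r[11] = max(2+36, 4+33, 11+29, …, 29+2, 27+0) = 40
r[12] = max(2+40, 4+36, 11+33, …, 27+2, 43+0) = 44
One optimal cutting: 3 + 3 + 3 + 3 → $11 + $11 + $11 + $11 = $44.

44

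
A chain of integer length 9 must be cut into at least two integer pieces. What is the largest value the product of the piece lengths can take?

Let P[k] be the best product for length k (with at least one cut). For each first piece i, the rest contributes max(k−i, P[k−i]).
P[2] = 1*max(1,0) = 1*1 = 1
P[3] = 1*max(2,1) = 1*2 = 2
P[4] = 2*max(2,1) = 2*2 = 4
P[5] = 2*max(3,2) = 2*3 = 6
P[6] = 3*max(3,2) = 3*3 = 9
P[7] = 2*max(5,6) = 2*6 = 12
P[8] = 2*max(6,9) = 2*9 = 18
P[9] = 3*max(6,9) = 3*9 = 27
One optimal split: 3 + 3 + 3; product 3*3*3 = 27.

27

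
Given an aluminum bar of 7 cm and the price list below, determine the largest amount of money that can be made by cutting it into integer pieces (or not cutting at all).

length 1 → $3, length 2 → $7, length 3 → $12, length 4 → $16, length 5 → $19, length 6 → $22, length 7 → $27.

Consider every possible first cut. best[k] is the best of p[i]+best[k−i] over all sellable i≤k.
best[1] = 3
best[2] = max(3+3, 7+0) = 7
best[3] = max(3+7, 7+3, 12+0) = 12
best[4] = max(3+12, 7+7, 12+3, 16+0) = 16
best[5] = max(3+16, 7+12, 12+7, 16+3, 19+0) = 19
best[6] = max(3+19, 7+16, 12+12, 16+7, 19+3, 22+0) = 24
best[7] = max(3+24, 7+19, 12+16, …, 22+3, 27+0) = 28
One optimal cutting: 4 + 3 → $16 + $12 = $28.

28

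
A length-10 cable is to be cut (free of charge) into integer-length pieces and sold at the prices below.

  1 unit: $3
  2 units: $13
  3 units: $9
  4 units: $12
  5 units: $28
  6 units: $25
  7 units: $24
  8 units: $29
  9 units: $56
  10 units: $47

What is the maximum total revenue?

65

Consider every possible first cut. v[k] is the best of p[i]+v[k−i] over all sellable i≤k.
v[1] = 3
v[2] = max(3+3, 13+0) = 13
v[3] = max(3+13, 13+3, 9+0) = 16
v[4] = max(3+16, 13+13, 9+3, 12+0) = 26
v[5] = max(3+26, 13+16, 9+13, 12+3, 28+0) = 29
v[6] = max(3+29, 13+26, 9+16, 12+13, 28+3, 25+0) = 39
v[7] = max(3+39, 13+29, 9+26, …, 25+3, 24+0) = 42
v[8] = max(3+42, 13+39, 9+29, …, 24+3, 29+0) = 52
v[9] = max(3+52, 13+42, 9+39, …, 29+3, 56+0) = 56
v[10] = max(3+56, 13+52, 9+42, …, 56+3, 47+0) = 65
One optimal cutting: 2 + 2 + 2 + 2 + 2 → $13 + $13 + $13 + $13 + $13 = $65.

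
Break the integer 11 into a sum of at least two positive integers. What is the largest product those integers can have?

Fill P[k] for k=2..11: at each k try every first piece i and multiply by the better of (k−i) uncut or P[k−i].
P[2] = 1×max(1,0) = 1×1 = 1
P[3] = 1×max(2,1) = 1×2 = 2
P[4] = 2×max(2,1) = 2×2 = 4
P[5] = 2×max(3,2) = 2×3 = 6
P[6] = 3×max(3,2) = 3×3 = 9
P[7] = 2×max(5,6) = 2×6 = 12
P[8] = 2×max(6,9) = 2×9 = 18
P[9] = 3×max(6,9) = 3×9 = 27
P[10] = 2×max(8,18) = 2×18 = 36
P[11] = 2×max(9,27) = 2×27 = 54
One optimal split: 3 + 3 + 3 + 2; product 3×3×3×2 = 54.

54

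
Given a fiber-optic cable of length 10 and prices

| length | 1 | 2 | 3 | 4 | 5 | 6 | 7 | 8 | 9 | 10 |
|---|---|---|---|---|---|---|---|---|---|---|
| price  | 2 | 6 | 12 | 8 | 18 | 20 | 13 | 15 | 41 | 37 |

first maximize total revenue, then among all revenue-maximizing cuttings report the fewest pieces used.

2

Consider every possible first cut. r[k] is the best of p[i]+r[k−i] over all sellable i≤k.
r[1] = 2
r[2] = max(2+2, 6+0) = 6
r[3] = max(2+6, 6+2, 12+0) = 12
r[4] = max(2+12, 6+6, 12+2, 8+0) = 14
r[5] = max(2+14, 6+12, 12+6, 8+2, 18+0) = 18
r[6] = max(2+18, 6+14, 12+12, 8+6, 18+2, 20+0) = 24
r[7] = max(2+24, 6+18, 12+14, …, 20+2, 13+0) = 26
r[8] = max(2+26, 6+24, 12+18, …, 13+2, 15+0) = 30
r[9] = max(2+30, 6+26, 12+24, …, 15+2, 41+0) = 41
r[10] = max(2+41, 6+30, 12+26, …, 41+2, 37+0) = 43
Maximum revenue is $43.
Now minimize piece count subject to staying optimal: for each k, pieces[k] = 1 + min over i with p[i]+r[k−i]=r[k] of pieces[k−i].
pieces[7] = 3
pieces[8] = 2
pieces[9] = 1
pieces[10] = 2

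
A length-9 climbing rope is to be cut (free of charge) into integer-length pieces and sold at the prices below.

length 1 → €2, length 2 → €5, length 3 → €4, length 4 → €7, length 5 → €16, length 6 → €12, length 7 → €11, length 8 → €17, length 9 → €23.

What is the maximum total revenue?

Let R[k] be the best obtainable value from length k. For each k, try every first piece i and keep the best of price[i] + R[k−i].
R[1] = 2
R[2] = max(2+2, 5+0) = 5
R[3] = max(2+5, 5+2, 4+0) = 7
R[4] = max(2+7, 5+5, 4+2, 7+0) = 10
R[5] = max(2+10, 5+7, 4+5, 7+2, 16+0) = 16
R[6] = max(2+16, 5+10, 4+7, 7+5, 16+2, 12+0) = 18
R[7] = max(2+18, 5+16, 4+10, …, 12+2, 11+0) = 21
R[8] = max(2+21, 5+18, 4+16, …, 11+2, 17+0) = 23
R[9] = max(2+23, 5+21, 4+18, …, 17+2, 23+0) = 26
One optimal cutting: 5 + 2 + 2 → €16 + €5 + €5 = €26.

26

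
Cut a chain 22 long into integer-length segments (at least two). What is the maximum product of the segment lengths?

Define f[k] = max over 1≤i<k of i · max(k−i, f[k−i]); the inner max lets the remainder stay uncut if that's better.
f[2] = 1·max(1,0) = 1·1 = 1
f[3] = max(1·2, 2·1) = 2
f[4] = max(1·3, 2·2, 3·1) = 4
f[5] = max(1·4, 2·3, 3·2, 4·1) = 6
f[6] = max(1·6, 2·4, 3·3, 4·2, 5·1) = 9
f[7] = max(1·9, 2·6, 3·4, 4·3, 5·2, 6·1) = 12
f[8] = max(1·12, 2·9, 3·6, …, 6·2, 7·1) = 18
f[9] = max(1·18, 2·12, 3·9, …, 7·2, 8·1) = 27
f[10] = max(1·27, 2·18, 3·12, …, 8·2, 9·1) = 36
f[11] = max(1·36, 2·27, 3·18, …, 9·2, 10·1) = 54
f[12] = max(1·54, 2·36, 3·27, …, 10·2, 11·1) = 81
f[13] = max(1·81, 2·54, 3·36, …, 11·2, 12·1) = 108
f[14] = max(1·108, 2·81, 3·54, …, 12·2, 13·1) = 162
f[15] = max(1·162, 2·108, 3·81, …, 13·2, 14·1) = 243
f[16] = max(1·243, 2·162, 3·108, …, 14·2, 15·1) = 324
f[17] = max(1·324, 2·243, 3·162, …, 15·2, 16·1) = 486
f[18] = max(1·486, 2·324, 3·243, …, 16·2, 17·1) = 729
f[19] = max(1·729, 2·486, 3·324, …, 17·2, 18·1) = 972
f[20] = max(1·972, 2·729, 3·486, …, 18·2, 19·1) = 1458
f[21] = max(1·1458, 2·972, 3·729, …, 19·2, 20·1) = 2187
f[22] = max(1·2187, 2·1458, 3·972, …, 20·2, 21·1) = 2916
One optimal split: 3 + 3 + 3 + 3 + 3 + 3 + 2 + 2; product 3·3·3·3·3·3·2·2 = 2916.

2916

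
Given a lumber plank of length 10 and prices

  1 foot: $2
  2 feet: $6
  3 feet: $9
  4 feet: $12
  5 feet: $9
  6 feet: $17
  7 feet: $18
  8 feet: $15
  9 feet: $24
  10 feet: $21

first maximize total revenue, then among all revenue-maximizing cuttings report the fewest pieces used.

3

Let r[k] be the best obtainable value from length k. For each k, try every first piece i and keep the best of price[i] + r[k−i].
r[1] = 2
r[2] = max(2+2, 6+0) = 6
r[3] = max(2+6, 6+2, 9+0) = 9
r[4] = max(2+9, 6+6, 9+2, 12+0) = 12
r[5] = max(2+12, 6+9, 9+6, 12+2, 9+0) = 15
r[6] = max(2+15, 6+12, 9+9, 12+6, 9+2, 17+0) = 18
r[7] = max(2+18, 6+15, 9+12, …, 17+2, 18+0) = 21
r[8] = max(2+21, 6+18, 9+15, …, 18+2, 15+0) = 24
r[9] = max(2+24, 6+21, 9+18, …, 15+2, 24+0) = 27
r[10] = max(2+27, 6+24, 9+21, …, 24+2, 21+0) = 30
Maximum revenue is $30.
Now minimize piece count subject to staying optimal: for each k, pieces[k] = 1 + min over i with p[i]+r[k−i]=r[k] of pieces[k−i].
pieces[7] = 2
pieces[8] = 2
pieces[9] = 3
pieces[10] = 3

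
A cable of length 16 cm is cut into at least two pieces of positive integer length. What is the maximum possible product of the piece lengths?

Define f[k] = max over 1≤i<k of i · max(k−i, f[k−i]); the inner max lets the remainder stay uncut if that's better.
f[2] = 1*max(1,0) = 1*1 = 1
f[3] = 1*max(2,1) = 1*2 = 2
f[4] = 2*max(2,1) = 2*2 = 4
f[5] = 2*max(3,2) = 2*3 = 6
f[6] = 3*max(3,2) = 3*3 = 9
f[7] = 2*max(5,6) = 2*6 = 12
f[8] = 2*max(6,9) = 2*9 = 18
f[9] = 3*max(6,9) = 3*9 = 27
f[10] = 2*max(8,18) = 2*18 = 36
f[11] = 2*max(9,27) = 2*27 = 54
f[12] = 3*max(9,27) = 3*27 = 81
f[13] = 2*max(11,54) = 2*54 = 108
f[14] = 2*max(12,81) = 2*81 = 162
f[15] = 3*max(12,81) = 3*81 = 243
f[16] = 2*max(14,162) = 2*162 = 324
One optimal split: 3 + 3 + 3 + 3 + 2 + 2; product 3*3*3*3*2*2 = 324.

324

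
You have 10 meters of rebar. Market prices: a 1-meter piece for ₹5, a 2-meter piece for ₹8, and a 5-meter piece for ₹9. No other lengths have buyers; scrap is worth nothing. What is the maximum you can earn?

Build r[k] bottom-up: r[k] = max over allowed piece i of (p[i] + r[k−i]).
r[1] = 5
r[2] = 10  (first piece 1, then r[1]=5)
r[3] = 15  (first piece 1, then r[2]=10)
r[4] = 20  (first piece 1, then r[3]=15)
r[5] = 25  (first piece 1, then r[4]=20)
r[6] = 30  (first piece 1, then r[5]=25)
r[7] = 35  (first piece 1, then r[6]=30)
r[8] = 40  (first piece 1, then r[7]=35)
r[9] = 45  (first piece 1, then r[8]=40)
r[10] = 50  (first piece 1, then r[9]=45)
One optimal cutting: 1 + 1 + 1 + 1 + 1 + 1 + 1 + 1 + 1 + 1 → ₹50.

50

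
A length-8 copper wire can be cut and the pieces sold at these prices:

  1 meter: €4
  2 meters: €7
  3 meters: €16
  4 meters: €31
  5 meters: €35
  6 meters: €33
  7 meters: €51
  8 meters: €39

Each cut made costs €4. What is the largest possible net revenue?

Consider every possible first cut. net[k] is the best of p[i]+net[k−i] over all sellable i≤k, charging 4 whenever i<k.
net[1] = 4
net[2] = 7
net[3] = 16
net[4] = 31
net[5] = 35
net[6] = 35  (first piece 1, then net[5]=35)
net[7] = 51
net[8] = 58  (first piece 4, then net[4]=31)
One optimal plan: pieces 4 + 4 (1 cut) → €62 − €4 = €58.

58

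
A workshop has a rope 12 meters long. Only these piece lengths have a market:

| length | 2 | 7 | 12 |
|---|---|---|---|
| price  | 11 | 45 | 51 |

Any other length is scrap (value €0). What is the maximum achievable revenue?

Build f[k] bottom-up: f[k] = max over allowed piece i of (p[i] + f[k−i]).
f[1] = 0
f[2] = 11
f[3] = 11
f[4] = 22  (first piece 2, then f[2]=11)
f[5] = 22
f[6] = 33  (first piece 2, then f[4]=22)
f[7] = 45
f[8] = 45
f[9] = 56  (first piece 2, then f[7]=45)
f[10] = 56
f[11] = 67  (first piece 2, then f[9]=56)
f[12] = 67
One optimal cutting: pieces 7 + 2 + 2 with 1 meter of scrap → €67.

67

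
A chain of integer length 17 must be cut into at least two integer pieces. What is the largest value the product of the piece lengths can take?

Define f[k] = max over 1≤i<k of i · max(k−i, f[k−i]); the inner max lets the remainder stay uncut if that's better.
f[2] = 1·max(1,0) = 1·1 = 1
f[3] = 1·max(2,1) = 1·2 = 2
f[4] = 2·max(2,1) = 2·2 = 4
f[5] = 2·max(3,2) = 2·3 = 6
f[6] = 3·max(3,2) = 3·3 = 9
f[7] = 2·max(5,6) = 2·6 = 12
f[8] = 2·max(6,9) = 2·9 = 18
f[9] = 3·max(6,9) = 3·9 = 27
f[10] = 2·max(8,18) = 2·18 = 36
f[11] = 2·max(9,27) = 2·27 = 54
f[12] = 3·max(9,27) = 3·27 = 81
f[13] = 2·max(11,54) = 2·54 = 108
f[14] = 2·max(12,81) = 2·81 = 162
f[15] = 3·max(12,81) = 3·81 = 243
f[16] = 2·max(14,162) = 2·162 = 324
f[17] = 2·max(15,243) = 2·243 = 486
One optimal split: 3 + 3 + 3 + 3 + 3 + 2; product 3·3·3·3·3·2 = 486.

486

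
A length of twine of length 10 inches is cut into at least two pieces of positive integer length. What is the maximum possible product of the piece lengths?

36

Define prod[k] = max over 1≤i<k of i · max(k−i, prod[k−i]); the inner max lets the remainder stay uncut if that's better.
prod[2] = 1×max(1,0) = 1×1 = 1
prod[3] = 1×max(2,1) = 1×2 = 2
prod[4] = 2×max(2,1) = 2×2 = 4
prod[5] = 2×max(3,2) = 2×3 = 6
prod[6] = 3×max(3,2) = 3×3 = 9
prod[7] = 2×max(5,6) = 2×6 = 12
prod[8] = 2×max(6,9) = 2×9 = 18
prod[9] = 3×max(6,9) = 3×9 = 27
prod[10] = 2×max(8,18) = 2×18 = 36
One optimal split: 3 + 3 + 2 + 2; product 3×3×2×2 = 36.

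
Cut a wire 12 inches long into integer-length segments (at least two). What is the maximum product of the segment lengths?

81

Define m[k] = max over 1≤i<k of i · max(k−i, m[k−i]); the inner max lets the remainder stay uncut if that's better.
m[2] = 1*max(1,0) = 1*1 = 1
m[3] = max(1*2, 2*1) = 2
m[4] = max(1*3, 2*2, 3*1) = 4
m[5] = max(1*4, 2*3, 3*2, 4*1) = 6
m[6] = max(1*6, 2*4, 3*3, 4*2, 5*1) = 9
m[7] = max(1*9, 2*6, 3*4, 4*3, 5*2, 6*1) = 12
m[8] = max(1*12, 2*9, 3*6, …, 6*2, 7*1) = 18
m[9] = max(1*18, 2*12, 3*9, …, 7*2, 8*1) = 27
m[10] = max(1*27, 2*18, 3*12, …, 8*2, 9*1) = 36
m[11] = max(1*36, 2*27, 3*18, …, 9*2, 10*1) = 54
m[12] = max(1*54, 2*36, 3*27, …, 10*2, 11*1) = 81
One optimal split: 3 + 3 + 3 + 3; product 3*3*3*3 = 81.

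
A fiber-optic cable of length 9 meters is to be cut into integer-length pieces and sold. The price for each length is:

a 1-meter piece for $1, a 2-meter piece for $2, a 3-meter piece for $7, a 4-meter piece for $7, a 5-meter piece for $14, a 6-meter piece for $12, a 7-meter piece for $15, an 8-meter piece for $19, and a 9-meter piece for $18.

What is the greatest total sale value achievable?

22

Let R[k] be the best obtainable value from length k. For each k, try every first piece i and keep the best of price[i] + R[k−i].
R[1] = 1
R[2] = max(1+1, 2+0) = 2
R[3] = max(1+2, 2+1, 7+0) = 7
R[4] = max(1+7, 2+2, 7+1, 7+0) = 8
R[5] = max(1+8, 2+7, 7+2, 7+1, 14+0) = 14
R[6] = max(1+14, 2+8, 7+7, 7+2, 14+1, 12+0) = 15
R[7] = max(1+15, 2+14, 7+8, …, 12+1, 15+0) = 16
R[8] = max(1+16, 2+15, 7+14, …, 15+1, 19+0) = 21
R[9] = max(1+21, 2+16, 7+15, …, 19+1, 18+0) = 22
One optimal cutting: 5 + 3 + 1 → $14 + $7 + $1 = $22.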